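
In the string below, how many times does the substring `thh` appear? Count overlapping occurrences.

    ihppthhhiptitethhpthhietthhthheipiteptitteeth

5

Sliding a length-3 window over the 45 characters (43 positions):
  position 5–7: thh
  position 15–17: thh
  position 19–21: thh
  position 25–27: thh
  position 28–30: thh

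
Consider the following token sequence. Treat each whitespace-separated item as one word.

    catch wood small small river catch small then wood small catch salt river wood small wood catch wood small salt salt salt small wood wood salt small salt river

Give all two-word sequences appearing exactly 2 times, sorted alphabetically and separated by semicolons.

catch wood; salt river; salt salt; salt small; small salt; small wood

Bigram counts meeting the condition (exactly 2 times):
  catch wood: 2
  salt river: 2
  salt salt: 2
  salt small: 2
  small salt: 2
  small wood: 2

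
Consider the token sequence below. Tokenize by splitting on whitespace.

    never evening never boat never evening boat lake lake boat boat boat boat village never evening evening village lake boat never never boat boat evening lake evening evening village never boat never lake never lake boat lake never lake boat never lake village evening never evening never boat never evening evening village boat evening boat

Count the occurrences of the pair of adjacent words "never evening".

Scanning the 54 overlapping bigram windows for "never evening":
  position 1–2: never evening
  position 5–6: never evening
  position 15–16: never evening
  position 45–46: never evening
  position 49–50: never evening

5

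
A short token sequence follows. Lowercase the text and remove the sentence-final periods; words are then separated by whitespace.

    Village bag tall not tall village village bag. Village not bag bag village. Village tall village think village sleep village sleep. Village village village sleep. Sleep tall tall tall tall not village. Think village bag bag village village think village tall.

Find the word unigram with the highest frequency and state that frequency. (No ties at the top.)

Unigram frequencies (highest first):
  village: 17
  tall: 8
  bag: 6
  sleep: 4
  not: 3
  think: 3

"village", 17 times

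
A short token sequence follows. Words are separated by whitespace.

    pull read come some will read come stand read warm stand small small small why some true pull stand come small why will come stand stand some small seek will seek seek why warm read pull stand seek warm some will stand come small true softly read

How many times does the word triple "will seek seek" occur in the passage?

Scanning the 45 overlapping trigram windows for "will seek seek":
  position 30–32: will seek seek

1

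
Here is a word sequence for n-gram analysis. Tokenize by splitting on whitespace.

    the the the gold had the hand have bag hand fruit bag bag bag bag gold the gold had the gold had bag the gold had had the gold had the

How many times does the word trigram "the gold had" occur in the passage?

5

Scanning the 29 overlapping trigram windows for "the gold had":
  position 3–5: the gold had
  position 17–19: the gold had
  position 20–22: the gold had
  position 24–26: the gold had
  position 28–30: the gold had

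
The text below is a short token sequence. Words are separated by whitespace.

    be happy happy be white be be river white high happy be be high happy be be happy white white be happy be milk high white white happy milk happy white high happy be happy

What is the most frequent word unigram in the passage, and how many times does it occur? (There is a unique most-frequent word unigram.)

Unigram frequencies (highest first):
  be: 11
  happy: 10
  white: 7
  high: 4
  milk: 2
  river: 1

"be", 11 times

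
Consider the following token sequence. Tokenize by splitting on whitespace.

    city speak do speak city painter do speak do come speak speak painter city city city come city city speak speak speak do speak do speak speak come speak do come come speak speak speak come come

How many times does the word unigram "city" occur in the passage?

7

Scanning the 37 tokens for "city":
  position 1: city
  position 5: city
  position 14: city
  position 15: city
  position 16: city
  position 18: city
  position 19: city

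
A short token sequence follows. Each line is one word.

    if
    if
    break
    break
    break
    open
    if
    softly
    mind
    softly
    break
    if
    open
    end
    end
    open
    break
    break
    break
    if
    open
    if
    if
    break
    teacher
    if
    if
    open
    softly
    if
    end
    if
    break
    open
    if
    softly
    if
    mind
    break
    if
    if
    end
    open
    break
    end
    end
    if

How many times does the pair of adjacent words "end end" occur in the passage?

Scanning the 46 overlapping bigram windows for "end end":
  position 14–15: end end
  position 45–46: end end

2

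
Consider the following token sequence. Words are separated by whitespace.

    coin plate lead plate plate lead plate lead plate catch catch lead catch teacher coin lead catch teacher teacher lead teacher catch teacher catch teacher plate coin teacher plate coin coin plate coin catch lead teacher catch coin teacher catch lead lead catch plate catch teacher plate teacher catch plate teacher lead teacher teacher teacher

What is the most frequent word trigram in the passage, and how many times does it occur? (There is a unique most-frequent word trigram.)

Trigram frequencies (highest first):
  plate lead plate: 3
  lead catch teacher: 2
  teacher lead teacher: 2
  lead teacher catch: 2
  teacher catch teacher: 2
  catch teacher plate: 2
  … (39 more, each ≤ 2)

"plate lead plate", 3 times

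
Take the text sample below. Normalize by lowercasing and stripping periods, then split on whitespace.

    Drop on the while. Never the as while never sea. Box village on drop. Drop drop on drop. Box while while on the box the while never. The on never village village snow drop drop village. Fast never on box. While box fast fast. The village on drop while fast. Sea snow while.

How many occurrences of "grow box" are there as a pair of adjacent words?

0

Scanning the 52 overlapping bigram windows for "grow box":
  (none found)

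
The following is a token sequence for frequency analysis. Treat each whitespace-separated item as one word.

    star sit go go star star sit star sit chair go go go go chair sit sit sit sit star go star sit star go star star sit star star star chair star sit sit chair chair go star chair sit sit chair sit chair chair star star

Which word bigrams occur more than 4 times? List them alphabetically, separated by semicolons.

sit sit; star sit; star star

Bigram counts meeting the condition (more than 4 times):
  sit sit: 5
  star sit: 6
  star star: 5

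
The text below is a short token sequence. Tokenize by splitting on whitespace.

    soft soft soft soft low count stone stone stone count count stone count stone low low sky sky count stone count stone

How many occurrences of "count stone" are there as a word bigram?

Scanning the 21 overlapping bigram windows for "count stone":
  position 6–7: count stone
  position 11–12: count stone
  position 13–14: count stone
  position 19–20: count stone
  position 21–22: count stone

5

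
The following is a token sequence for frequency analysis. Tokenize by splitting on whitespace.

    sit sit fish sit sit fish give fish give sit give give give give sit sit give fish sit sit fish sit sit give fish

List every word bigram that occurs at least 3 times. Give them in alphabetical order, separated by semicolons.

fish sit; give fish; give give; sit fish; sit give; sit sit

Bigram counts meeting the condition (at least 3 times):
  fish sit: 3
  give fish: 3
  give give: 3
  sit fish: 3
  sit give: 3
  sit sit: 5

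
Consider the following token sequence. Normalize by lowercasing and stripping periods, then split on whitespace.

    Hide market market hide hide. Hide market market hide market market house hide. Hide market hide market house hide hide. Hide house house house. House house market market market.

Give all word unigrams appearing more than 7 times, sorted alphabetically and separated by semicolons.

Unigram counts meeting the condition (more than 7 times):
  hide: 11
  market: 11

hide; market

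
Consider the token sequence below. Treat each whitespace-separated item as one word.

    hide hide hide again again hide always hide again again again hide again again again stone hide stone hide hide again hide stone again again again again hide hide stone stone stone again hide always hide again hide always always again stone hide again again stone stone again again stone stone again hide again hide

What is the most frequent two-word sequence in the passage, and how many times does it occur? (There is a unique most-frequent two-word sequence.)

"again again", 10 times

Bigram frequencies (highest first):
  again again: 10
  again hide: 8
  hide again: 7
  hide hide: 4
  again stone: 4
  stone again: 4
  … (7 more, each ≤ 4)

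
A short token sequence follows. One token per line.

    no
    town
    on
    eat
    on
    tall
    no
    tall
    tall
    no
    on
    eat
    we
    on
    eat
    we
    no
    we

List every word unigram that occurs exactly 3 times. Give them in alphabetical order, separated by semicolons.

Unigram counts meeting the condition (exactly 3 times):
  eat: 3
  tall: 3
  we: 3

eat; tall; we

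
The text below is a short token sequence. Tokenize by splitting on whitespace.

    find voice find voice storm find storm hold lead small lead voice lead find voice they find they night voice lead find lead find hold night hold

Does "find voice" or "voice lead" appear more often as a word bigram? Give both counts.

"find voice" (3 vs 2)

"find voice": 3 occurrences
"voice lead": 2 occurrences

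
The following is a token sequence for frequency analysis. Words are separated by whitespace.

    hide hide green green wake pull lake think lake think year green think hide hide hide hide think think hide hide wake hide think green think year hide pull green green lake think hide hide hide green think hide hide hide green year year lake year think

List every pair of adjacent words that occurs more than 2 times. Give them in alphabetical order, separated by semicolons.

Bigram counts meeting the condition (more than 2 times):
  green think: 3
  hide green: 3
  hide hide: 9
  lake think: 3
  think hide: 4

green think; hide green; hide hide; lake think; think hide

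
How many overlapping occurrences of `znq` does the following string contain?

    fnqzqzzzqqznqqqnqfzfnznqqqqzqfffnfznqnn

Sliding a length-3 window over the 39 characters (37 positions):
  position 11–13: znq
  position 22–24: znq
  position 35–37: znq

3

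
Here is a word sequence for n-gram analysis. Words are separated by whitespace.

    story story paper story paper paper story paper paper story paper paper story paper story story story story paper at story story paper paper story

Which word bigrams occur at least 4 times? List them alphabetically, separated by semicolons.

Bigram counts meeting the condition (at least 4 times):
  paper paper: 4
  paper story: 6
  story paper: 7
  story story: 5

paper paper; paper story; story paper; story story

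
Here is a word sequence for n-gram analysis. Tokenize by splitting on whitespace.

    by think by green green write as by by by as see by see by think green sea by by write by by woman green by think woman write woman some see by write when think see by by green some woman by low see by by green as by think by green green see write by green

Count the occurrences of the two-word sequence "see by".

Scanning the 57 overlapping bigram windows for "see by":
  position 12–13: see by
  position 14–15: see by
  position 32–33: see by
  position 37–38: see by
  position 45–46: see by

5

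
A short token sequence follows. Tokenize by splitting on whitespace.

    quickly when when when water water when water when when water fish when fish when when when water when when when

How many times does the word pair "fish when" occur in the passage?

Scanning the 20 overlapping bigram windows for "fish when":
  position 12–13: fish when
  position 14–15: fish when

2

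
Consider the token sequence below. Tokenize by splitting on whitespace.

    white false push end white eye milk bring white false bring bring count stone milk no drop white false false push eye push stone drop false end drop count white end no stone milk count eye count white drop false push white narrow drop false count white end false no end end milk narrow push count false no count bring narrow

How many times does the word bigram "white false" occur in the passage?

3

Scanning the 60 overlapping bigram windows for "white false":
  position 1–2: white false
  position 9–10: white false
  position 18–19: white false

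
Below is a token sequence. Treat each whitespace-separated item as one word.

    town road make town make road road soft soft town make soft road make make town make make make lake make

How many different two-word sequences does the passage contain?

21 tokens → 20 bigram windows in total.
Repeated bigrams (each contributes count−1 duplicates):
  make make: 3
  town make: 3
  make town: 2
  road make: 2
6 duplicate windows → 20 − 6 = 14 distinct.

14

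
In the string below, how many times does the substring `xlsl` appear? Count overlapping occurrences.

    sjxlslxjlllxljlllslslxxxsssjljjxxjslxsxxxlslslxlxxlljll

Sliding a length-4 window over the 55 characters (52 positions):
  position 3–6: xlsl
  position 41–44: xlsl

2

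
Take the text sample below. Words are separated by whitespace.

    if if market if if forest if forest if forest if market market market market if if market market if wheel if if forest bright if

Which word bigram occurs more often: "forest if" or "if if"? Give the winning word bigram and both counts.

"forest if": 3 occurrences
"if if": 4 occurrences

"if if" (4 vs 3)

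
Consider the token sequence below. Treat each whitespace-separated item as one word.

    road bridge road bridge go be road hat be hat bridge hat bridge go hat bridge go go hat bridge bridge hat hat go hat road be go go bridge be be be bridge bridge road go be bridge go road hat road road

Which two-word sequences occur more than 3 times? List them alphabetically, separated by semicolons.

bridge go; hat bridge

Bigram counts meeting the condition (more than 3 times):
  bridge go: 4
  hat bridge: 4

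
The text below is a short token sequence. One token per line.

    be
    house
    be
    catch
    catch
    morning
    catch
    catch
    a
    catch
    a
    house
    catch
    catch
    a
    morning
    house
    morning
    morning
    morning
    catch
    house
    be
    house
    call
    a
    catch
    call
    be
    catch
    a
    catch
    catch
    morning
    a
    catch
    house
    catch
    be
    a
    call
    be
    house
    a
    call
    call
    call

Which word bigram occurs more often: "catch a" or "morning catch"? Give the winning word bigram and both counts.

"catch a" (4 vs 2)

"catch a": 4 occurrences
"morning catch": 2 occurrences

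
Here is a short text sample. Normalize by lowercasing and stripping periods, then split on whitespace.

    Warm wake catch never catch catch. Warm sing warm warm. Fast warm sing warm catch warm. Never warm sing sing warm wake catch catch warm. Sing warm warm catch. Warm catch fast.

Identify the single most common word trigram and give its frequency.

"warm sing warm", 3 times

Trigram frequencies (highest first):
  warm sing warm: 3
  warm wake catch: 2
  catch catch warm: 2
  catch warm sing: 2
  sing warm warm: 2
  warm catch warm: 2
  … (17 more, each ≤ 1)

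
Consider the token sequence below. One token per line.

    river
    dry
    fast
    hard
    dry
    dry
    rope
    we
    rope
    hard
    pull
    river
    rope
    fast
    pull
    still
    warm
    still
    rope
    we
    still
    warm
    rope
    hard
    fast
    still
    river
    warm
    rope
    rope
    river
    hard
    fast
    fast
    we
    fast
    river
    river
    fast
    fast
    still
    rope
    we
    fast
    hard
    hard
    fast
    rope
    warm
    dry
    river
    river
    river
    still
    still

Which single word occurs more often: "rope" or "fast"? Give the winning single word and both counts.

"fast" (10 vs 9)

"rope": 9 occurrences
"fast": 10 occurrences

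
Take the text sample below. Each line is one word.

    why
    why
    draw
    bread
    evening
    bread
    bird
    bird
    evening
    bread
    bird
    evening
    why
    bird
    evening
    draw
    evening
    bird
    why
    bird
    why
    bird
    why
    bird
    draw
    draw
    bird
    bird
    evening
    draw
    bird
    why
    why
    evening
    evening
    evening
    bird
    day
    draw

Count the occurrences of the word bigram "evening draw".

Scanning the 38 overlapping bigram windows for "evening draw":
  position 15–16: evening draw
  position 29–30: evening draw

2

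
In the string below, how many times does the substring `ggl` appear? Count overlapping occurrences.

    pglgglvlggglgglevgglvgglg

5

Sliding a length-3 window over the 25 characters (23 positions):
  position 4–6: ggl
  position 10–12: ggl
  position 13–15: ggl
  position 18–20: ggl
  position 22–24: ggl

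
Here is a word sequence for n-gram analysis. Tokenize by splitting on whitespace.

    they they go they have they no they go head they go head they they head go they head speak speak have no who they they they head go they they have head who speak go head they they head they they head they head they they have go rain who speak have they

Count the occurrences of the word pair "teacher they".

Scanning the 53 overlapping bigram windows for "teacher they":
  (none found)

0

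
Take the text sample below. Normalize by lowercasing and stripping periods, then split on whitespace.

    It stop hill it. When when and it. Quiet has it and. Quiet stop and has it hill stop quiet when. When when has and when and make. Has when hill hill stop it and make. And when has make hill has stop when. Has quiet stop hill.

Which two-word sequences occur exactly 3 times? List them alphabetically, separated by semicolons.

Bigram counts meeting the condition (exactly 3 times):
  when has: 3
  when when: 3

when has; when when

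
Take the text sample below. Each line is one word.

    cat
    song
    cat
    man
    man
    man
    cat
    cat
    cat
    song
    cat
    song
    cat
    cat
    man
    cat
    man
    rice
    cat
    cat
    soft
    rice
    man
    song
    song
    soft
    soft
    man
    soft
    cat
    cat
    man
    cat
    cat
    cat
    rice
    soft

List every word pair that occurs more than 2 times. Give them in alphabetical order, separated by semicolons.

Bigram counts meeting the condition (more than 2 times):
  cat cat: 7
  cat man: 4
  cat song: 3
  man cat: 3
  song cat: 3

cat cat; cat man; cat song; man cat; song cat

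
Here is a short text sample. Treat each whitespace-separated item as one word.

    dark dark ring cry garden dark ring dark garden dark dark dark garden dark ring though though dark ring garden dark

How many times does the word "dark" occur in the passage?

Scanning the 21 tokens for "dark":
  position 1: dark
  position 2: dark
  position 6: dark
  position 8: dark
  position 10: dark
  position 11: dark
  position 12: dark
  position 14: dark
  position 18: dark
  position 21: dark

10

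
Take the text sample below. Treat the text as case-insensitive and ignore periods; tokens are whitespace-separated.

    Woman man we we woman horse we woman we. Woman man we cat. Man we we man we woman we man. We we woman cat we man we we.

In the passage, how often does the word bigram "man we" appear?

Scanning the 28 overlapping bigram windows for "man we":
  position 2–3: man we
  position 11–12: man we
  position 14–15: man we
  position 17–18: man we
  position 21–22: man we
  position 27–28: man we

6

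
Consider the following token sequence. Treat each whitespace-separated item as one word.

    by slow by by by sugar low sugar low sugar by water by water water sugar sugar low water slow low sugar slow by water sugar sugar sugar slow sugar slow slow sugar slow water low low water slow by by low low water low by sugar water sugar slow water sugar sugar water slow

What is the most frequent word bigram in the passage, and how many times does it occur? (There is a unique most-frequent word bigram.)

"sugar slow", 5 times

Bigram frequencies (highest first):
  sugar slow: 5
  water sugar: 4
  sugar sugar: 4
  slow by: 3
  by by: 3
  sugar low: 3
  … (18 more, each ≤ 3)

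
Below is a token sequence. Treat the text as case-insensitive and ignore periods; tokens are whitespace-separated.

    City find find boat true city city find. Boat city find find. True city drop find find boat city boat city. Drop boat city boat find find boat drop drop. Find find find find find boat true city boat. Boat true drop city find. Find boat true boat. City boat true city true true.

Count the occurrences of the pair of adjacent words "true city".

4

Scanning the 53 overlapping bigram windows for "true city":
  position 5–6: true city
  position 13–14: true city
  position 37–38: true city
  position 51–52: true city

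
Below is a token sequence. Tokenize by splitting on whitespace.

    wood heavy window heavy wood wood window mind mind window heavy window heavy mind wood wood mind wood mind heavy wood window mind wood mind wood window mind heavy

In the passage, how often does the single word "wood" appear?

Scanning the 29 tokens for "wood":
  position 1: wood
  position 5: wood
  position 6: wood
  position 15: wood
  position 16: wood
  position 18: wood
  position 21: wood
  position 24: wood
  position 26: wood

9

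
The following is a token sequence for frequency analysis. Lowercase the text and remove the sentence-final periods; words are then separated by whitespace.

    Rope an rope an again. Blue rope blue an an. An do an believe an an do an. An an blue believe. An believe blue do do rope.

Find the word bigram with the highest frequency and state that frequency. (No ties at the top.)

"an an", 5 times

Bigram frequencies (highest first):
  an an: 5
  rope an: 2
  an do: 2
  do an: 2
  an believe: 2
  believe an: 2
  … (12 more, each ≤ 1)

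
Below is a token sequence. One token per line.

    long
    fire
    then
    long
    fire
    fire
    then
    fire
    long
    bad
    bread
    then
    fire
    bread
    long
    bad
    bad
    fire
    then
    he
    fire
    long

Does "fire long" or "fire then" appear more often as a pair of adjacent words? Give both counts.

"fire long": 2 occurrences
"fire then": 3 occurrences

"fire then" (3 vs 2)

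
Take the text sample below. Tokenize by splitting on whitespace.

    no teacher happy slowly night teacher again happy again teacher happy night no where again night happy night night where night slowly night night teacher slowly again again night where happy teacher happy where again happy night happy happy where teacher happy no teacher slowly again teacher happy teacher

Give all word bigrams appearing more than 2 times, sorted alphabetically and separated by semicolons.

Bigram counts meeting the condition (more than 2 times):
  happy night: 3
  teacher happy: 5

happy night; teacher happy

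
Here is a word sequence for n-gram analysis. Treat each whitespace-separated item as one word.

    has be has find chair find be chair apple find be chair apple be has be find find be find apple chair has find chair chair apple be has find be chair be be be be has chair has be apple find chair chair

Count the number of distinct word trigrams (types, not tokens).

44 tokens → 42 trigram windows in total.
Repeated trigrams (each contributes count−1 duplicates):
  find be chair: 3
  apple be has: 2
  be be be: 2
  be chair apple: 2
  be has find: 2
  chair apple be: 2
  find chair chair: 2
  has find chair: 2
9 duplicate windows → 42 − 9 = 33 distinct.

33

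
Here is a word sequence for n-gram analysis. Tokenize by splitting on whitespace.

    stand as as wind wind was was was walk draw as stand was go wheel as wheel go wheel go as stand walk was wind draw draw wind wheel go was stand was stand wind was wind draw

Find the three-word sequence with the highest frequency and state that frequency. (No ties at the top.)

"was wind draw", 2 times

Trigram frequencies (highest first):
  was wind draw: 2
  stand as as: 1
  as as wind: 1
  as wind wind: 1
  wind wind was: 1
  wind was was: 1
  … (29 more, each ≤ 1)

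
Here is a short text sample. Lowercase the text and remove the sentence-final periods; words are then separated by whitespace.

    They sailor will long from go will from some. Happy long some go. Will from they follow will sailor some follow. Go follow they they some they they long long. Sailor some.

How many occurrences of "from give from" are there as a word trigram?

0

Scanning the 30 overlapping trigram windows for "from give from":
  (none found)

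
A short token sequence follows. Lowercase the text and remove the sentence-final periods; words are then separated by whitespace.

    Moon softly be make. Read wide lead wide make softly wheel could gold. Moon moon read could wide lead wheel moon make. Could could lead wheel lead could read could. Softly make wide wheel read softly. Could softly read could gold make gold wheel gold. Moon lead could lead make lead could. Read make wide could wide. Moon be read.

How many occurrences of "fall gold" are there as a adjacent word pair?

0

Scanning the 59 overlapping bigram windows for "fall gold":
  (none found)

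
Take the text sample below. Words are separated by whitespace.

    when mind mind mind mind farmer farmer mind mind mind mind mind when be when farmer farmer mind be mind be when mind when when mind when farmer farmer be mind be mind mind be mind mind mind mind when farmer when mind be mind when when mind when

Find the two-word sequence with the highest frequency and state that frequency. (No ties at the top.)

"mind mind", 11 times

Bigram frequencies (highest first):
  mind mind: 11
  mind when: 6
  when mind: 5
  mind be: 5
  be mind: 5
  farmer farmer: 3
  … (8 more, each ≤ 3)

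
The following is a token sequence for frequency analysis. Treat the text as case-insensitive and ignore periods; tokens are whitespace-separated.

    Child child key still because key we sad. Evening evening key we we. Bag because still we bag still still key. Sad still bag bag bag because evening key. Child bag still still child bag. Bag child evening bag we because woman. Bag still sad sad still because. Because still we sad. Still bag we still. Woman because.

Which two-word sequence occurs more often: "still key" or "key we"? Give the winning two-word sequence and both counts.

"key we" (2 vs 1)

"still key": 1 occurrence
"key we": 2 occurrences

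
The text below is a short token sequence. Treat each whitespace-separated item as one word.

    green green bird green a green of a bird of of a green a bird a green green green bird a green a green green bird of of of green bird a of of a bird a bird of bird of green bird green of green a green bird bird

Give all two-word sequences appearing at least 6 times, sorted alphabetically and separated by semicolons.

Bigram counts meeting the condition (at least 6 times):
  a green: 6
  green bird: 6

a green; green bird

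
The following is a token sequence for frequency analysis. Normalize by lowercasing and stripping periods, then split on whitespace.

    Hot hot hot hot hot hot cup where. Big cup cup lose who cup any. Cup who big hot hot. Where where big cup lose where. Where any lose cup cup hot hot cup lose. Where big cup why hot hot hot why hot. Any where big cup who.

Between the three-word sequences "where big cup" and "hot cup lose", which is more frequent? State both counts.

"where big cup": 4 occurrences
"hot cup lose": 1 occurrence

"where big cup" (4 vs 1)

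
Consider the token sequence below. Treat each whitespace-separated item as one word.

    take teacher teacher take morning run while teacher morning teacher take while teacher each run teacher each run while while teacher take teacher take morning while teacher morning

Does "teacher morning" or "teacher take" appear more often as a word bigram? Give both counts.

"teacher take" (4 vs 2)

"teacher morning": 2 occurrences
"teacher take": 4 occurrences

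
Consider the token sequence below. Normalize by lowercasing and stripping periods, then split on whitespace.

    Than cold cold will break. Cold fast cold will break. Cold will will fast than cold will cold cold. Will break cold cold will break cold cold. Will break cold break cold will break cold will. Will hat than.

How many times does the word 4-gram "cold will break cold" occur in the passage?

6

Scanning the 36 overlapping 4-gram windows for "cold will break cold":
  position 3–6: cold will break cold
  position 8–11: cold will break cold
  position 19–22: cold will break cold
  position 23–26: cold will break cold
  position 27–30: cold will break cold
  position 32–35: cold will break cold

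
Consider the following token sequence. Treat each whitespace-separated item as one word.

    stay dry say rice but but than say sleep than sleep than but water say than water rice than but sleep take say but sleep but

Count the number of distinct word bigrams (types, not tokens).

22

26 tokens → 25 bigram windows in total.
Repeated bigrams (each contributes count−1 duplicates):
  but sleep: 2
  sleep than: 2
  than but: 2
3 duplicate windows → 25 − 3 = 22 distinct.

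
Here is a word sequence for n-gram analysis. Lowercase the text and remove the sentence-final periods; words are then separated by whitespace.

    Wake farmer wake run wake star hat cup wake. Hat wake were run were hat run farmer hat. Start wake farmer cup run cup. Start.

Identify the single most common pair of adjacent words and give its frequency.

"wake farmer", 2 times

Bigram frequencies (highest first):
  wake farmer: 2
  farmer wake: 1
  wake run: 1
  run wake: 1
  wake star: 1
  star hat: 1
  … (17 more, each ≤ 1)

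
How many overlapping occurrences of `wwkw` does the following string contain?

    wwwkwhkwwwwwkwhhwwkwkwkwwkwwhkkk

4

Sliding a length-4 window over the 32 characters (29 positions):
  position 2–5: wwkw
  position 11–14: wwkw
  position 17–20: wwkw
  position 24–27: wwkw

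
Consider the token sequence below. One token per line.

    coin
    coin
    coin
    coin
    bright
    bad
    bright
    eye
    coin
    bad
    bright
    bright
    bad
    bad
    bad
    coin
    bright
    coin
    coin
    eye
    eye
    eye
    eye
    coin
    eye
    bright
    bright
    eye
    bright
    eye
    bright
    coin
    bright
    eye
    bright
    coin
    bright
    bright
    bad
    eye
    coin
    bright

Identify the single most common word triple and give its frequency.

Trigram frequencies (highest first):
  bright eye bright: 3
  coin coin coin: 2
  bright bright bad: 2
  eye eye eye: 2
  eye bright coin: 2
  bright coin bright: 2
  … (27 more, each ≤ 1)

"bright eye bright", 3 times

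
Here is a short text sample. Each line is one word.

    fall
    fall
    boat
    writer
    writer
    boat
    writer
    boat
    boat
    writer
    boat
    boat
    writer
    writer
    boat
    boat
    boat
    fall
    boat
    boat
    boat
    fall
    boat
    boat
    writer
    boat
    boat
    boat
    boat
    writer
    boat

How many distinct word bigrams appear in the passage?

7

31 tokens → 30 bigram windows in total.
Repeated bigrams (each contributes count−1 duplicates):
  boat boat: 10
  boat writer: 6
  writer boat: 6
  fall boat: 3
  boat fall: 2
  writer writer: 2
23 duplicate windows → 30 − 23 = 7 distinct.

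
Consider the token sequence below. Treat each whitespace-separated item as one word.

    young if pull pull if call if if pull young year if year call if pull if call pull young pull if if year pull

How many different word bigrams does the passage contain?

15

25 tokens → 24 bigram windows in total.
Repeated bigrams (each contributes count−1 duplicates):
  if pull: 3
  pull if: 3
  call if: 2
  if call: 2
  if if: 2
  if year: 2
  pull young: 2
9 duplicate windows → 24 − 9 = 15 distinct.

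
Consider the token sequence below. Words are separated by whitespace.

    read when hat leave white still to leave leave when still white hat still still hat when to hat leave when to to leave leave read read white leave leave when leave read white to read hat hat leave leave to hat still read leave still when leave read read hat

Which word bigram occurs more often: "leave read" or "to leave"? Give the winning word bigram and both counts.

"leave read": 3 occurrences
"to leave": 2 occurrences

"leave read" (3 vs 2)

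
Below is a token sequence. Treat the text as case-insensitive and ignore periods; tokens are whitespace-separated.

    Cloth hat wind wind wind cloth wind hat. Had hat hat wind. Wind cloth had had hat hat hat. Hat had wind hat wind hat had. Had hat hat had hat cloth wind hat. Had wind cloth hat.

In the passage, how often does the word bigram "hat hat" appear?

Scanning the 37 overlapping bigram windows for "hat hat":
  position 10–11: hat hat
  position 17–18: hat hat
  position 18–19: hat hat
  position 19–20: hat hat
  position 28–29: hat hat

5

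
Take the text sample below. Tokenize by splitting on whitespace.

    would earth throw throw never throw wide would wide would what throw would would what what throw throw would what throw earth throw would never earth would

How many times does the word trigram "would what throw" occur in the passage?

Scanning the 25 overlapping trigram windows for "would what throw":
  position 10–12: would what throw
  position 19–21: would what throw

2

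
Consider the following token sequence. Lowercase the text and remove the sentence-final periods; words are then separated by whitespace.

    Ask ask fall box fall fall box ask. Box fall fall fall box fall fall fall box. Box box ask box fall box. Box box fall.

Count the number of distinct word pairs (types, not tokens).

26 tokens → 25 bigram windows in total.
Repeated bigrams (each contributes count−1 duplicates):
  box fall: 5
  fall box: 5
  fall fall: 5
  box box: 4
  ask box: 2
  box ask: 2
17 duplicate windows → 25 − 17 = 8 distinct.

8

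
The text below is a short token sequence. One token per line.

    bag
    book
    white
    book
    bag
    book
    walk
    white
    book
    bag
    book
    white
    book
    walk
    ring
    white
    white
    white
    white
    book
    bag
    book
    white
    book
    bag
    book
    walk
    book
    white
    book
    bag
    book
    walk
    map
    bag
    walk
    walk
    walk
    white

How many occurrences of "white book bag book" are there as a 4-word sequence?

5

Scanning the 36 overlapping 4-gram windows for "white book bag book":
  position 3–6: white book bag book
  position 8–11: white book bag book
  position 19–22: white book bag book
  position 23–26: white book bag book
  position 29–32: white book bag book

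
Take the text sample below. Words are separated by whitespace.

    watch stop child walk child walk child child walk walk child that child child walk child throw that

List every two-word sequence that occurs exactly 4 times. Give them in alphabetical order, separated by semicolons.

child walk; walk child

Bigram counts meeting the condition (exactly 4 times):
  child walk: 4
  walk child: 4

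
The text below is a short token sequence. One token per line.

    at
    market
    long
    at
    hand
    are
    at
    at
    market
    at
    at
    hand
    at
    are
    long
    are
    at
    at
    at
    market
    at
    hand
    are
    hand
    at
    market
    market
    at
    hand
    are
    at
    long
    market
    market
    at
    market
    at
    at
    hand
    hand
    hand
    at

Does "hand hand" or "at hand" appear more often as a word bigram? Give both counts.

"at hand" (5 vs 2)

"hand hand": 2 occurrences
"at hand": 5 occurrences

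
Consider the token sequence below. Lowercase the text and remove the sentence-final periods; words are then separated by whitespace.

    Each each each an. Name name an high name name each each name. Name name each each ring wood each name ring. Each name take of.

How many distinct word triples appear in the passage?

22

26 tokens → 24 trigram windows in total.
Repeated trigrams (each contributes count−1 duplicates):
  name each each: 2
  name name each: 2
2 duplicate windows → 24 − 2 = 22 distinct.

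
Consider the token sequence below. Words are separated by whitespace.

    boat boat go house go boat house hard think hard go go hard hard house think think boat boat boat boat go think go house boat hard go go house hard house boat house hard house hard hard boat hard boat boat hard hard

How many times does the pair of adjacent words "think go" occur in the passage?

1

Scanning the 43 overlapping bigram windows for "think go":
  position 23–24: think go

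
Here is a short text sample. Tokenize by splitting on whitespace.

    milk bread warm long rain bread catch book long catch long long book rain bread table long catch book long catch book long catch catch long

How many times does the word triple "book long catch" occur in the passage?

3

Scanning the 24 overlapping trigram windows for "book long catch":
  position 8–10: book long catch
  position 19–21: book long catch
  position 22–24: book long catch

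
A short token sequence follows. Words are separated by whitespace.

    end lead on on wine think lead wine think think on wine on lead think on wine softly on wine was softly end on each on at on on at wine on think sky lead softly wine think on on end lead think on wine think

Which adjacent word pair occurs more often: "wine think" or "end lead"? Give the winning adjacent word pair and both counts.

"wine think": 4 occurrences
"end lead": 2 occurrences

"wine think" (4 vs 2)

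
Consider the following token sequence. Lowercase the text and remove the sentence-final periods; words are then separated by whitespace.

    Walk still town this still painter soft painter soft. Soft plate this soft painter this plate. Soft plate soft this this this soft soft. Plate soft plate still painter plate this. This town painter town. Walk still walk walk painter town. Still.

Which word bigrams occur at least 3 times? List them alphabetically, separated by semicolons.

Bigram counts meeting the condition (at least 3 times):
  plate soft: 3
  soft plate: 4
  this this: 3

plate soft; soft plate; this this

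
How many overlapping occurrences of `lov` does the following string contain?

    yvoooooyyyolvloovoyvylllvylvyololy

Sliding a length-3 window over the 34 characters (32 positions):
  (no match at any position)

0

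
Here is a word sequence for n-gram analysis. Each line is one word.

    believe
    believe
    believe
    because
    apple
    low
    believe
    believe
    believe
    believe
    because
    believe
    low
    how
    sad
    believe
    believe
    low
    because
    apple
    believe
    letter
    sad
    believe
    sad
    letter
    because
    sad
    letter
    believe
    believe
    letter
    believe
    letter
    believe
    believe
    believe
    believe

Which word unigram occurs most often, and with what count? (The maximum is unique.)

"believe", 19 times

Unigram frequencies (highest first):
  believe: 19
  letter: 5
  because: 4
  sad: 4
  low: 3
  apple: 2
  … (1 more, each ≤ 1)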